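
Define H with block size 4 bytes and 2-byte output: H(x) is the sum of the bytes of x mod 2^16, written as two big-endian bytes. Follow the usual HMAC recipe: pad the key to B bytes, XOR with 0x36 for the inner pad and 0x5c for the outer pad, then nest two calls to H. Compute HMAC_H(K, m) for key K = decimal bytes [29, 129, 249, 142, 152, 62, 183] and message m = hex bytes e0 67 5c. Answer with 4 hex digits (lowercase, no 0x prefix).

Key decimal bytes [29, 129, 249, 142, 152, 62, 183] = 1d 81 f9 8e 98 3e b7 is 7 bytes > B = 4, so hash it first: H(key) = 03 b2, then zero-pad to 4 bytes: K' = 03 b2 00 00.
K' ⊕ ipad = 35 84 36 36.  K' ⊕ opad = 5f ee 5c 5c.
Inner input = (K'⊕ipad) ∥ m = 35 84 36 36 ∥ e0 67 5c.
Inner hash: sum = 53+132+54+54+224+103+92 = 712 → 02 c8.
Outer input = (K'⊕opad) ∥ inner = 5f ee 5c 5c ∥ 02 c8.
Outer hash (tag): sum = 95+238+92+92+2+200 = 719 → 02 cf.

02cf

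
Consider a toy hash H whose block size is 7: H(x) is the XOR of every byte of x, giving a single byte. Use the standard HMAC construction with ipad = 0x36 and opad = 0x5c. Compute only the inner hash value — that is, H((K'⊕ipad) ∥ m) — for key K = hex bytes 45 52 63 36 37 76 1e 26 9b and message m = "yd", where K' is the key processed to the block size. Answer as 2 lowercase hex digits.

8b

Key hex bytes 45 52 63 36 37 76 1e 26 9b is 9 bytes > B = 7, so hash it first: H(key) = a0, then zero-pad to 7 bytes: K' = a0 00 00 00 00 00 00.
K' ⊕ ipad = 96 36 36 36 36 36 36.
Inner input = 96 36 36 36 36 36 36 ∥ 79 64.
Inner hash: XOR 96⊕36⊕36⊕36⊕36⊕36⊕36⊕79⊕64 = 8b.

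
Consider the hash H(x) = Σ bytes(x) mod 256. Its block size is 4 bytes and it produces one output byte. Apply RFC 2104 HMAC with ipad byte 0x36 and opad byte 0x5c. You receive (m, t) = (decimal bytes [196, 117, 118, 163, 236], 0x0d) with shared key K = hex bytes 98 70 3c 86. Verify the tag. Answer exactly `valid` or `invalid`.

Key hex bytes 98 70 3c 86 is exactly B = 4 bytes: K' = 98 70 3c 86.
K' ⊕ ipad = ae 46 0a b0; K' ⊕ opad = c4 2c 60 da.
Inner hash: sum = 174+70+10+176+196+117+118+163+236 = 1260; mod 256 = 236 → ec.
Outer hash (recomputed tag): sum = 196+44+96+218+236 = 790; mod 256 = 22 → 16.
Recomputed tag = 16; claimed = 0d → mismatch.

invalid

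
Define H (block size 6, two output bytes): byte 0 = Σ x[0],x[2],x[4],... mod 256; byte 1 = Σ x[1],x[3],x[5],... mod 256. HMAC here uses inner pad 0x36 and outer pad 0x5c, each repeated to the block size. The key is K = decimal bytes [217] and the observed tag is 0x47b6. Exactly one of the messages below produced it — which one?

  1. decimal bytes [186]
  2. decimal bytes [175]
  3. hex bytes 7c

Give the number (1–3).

Key decimal bytes [217] = d9 is 1 byte ≤ B = 6; zero-pad to 6 bytes: K' = d9 00 00 00 00 00.
K' ⊕ ipad = ef 36 36 36 36 36; K' ⊕ opad = 85 5c 5c 5c 5c 5c.
m1: inner = H(ef 36 36 36 36 36 ba) = 15 a2; tag = H(85 5c 5c 5c 5c 5c 15 a2) = 52b6
m2: inner = H(ef 36 36 36 36 36 af) = 0a a2; tag = H(85 5c 5c 5c 5c 5c 0a a2) = 47b6 ← matches
m3: inner = H(ef 36 36 36 36 36 7c) = d7 a2; tag = H(85 5c 5c 5c 5c 5c d7 a2) = 14b6

2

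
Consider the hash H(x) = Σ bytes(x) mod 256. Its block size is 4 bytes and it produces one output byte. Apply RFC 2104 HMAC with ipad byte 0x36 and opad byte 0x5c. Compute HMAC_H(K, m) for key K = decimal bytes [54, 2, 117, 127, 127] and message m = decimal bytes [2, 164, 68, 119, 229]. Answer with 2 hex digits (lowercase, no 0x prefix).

90

Key decimal bytes [54, 2, 117, 127, 127] = 36 02 75 7f 7f is 5 bytes > B = 4, so hash it first: H(key) = ab, then zero-pad to 4 bytes: K' = ab 00 00 00.
K' ⊕ ipad = 9d 36 36 36.  K' ⊕ opad = f7 5c 5c 5c.
Inner input = (K'⊕ipad) ∥ m = 9d 36 36 36 ∥ 02 a4 44 77 e5.
Inner hash: sum = 157+54+54+54+2+164+68+119+229 = 901; mod 256 = 133 → 85.
Outer input = (K'⊕opad) ∥ inner = f7 5c 5c 5c ∥ 85.
Outer hash (tag): sum = 247+92+92+92+133 = 656; mod 256 = 144 → 90.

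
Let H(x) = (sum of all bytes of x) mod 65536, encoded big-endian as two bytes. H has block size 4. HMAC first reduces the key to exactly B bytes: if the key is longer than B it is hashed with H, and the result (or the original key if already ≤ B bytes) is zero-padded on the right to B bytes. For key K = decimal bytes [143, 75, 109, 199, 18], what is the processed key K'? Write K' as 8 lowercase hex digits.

|K| = 5 > B = 4, so first hash the key.
H(K): sum = 143+75+109+199+18 = 544 → 02 20.
Zero-pad H(K) = 02 20 to 4 bytes: K' = 02 20 00 00.

02200000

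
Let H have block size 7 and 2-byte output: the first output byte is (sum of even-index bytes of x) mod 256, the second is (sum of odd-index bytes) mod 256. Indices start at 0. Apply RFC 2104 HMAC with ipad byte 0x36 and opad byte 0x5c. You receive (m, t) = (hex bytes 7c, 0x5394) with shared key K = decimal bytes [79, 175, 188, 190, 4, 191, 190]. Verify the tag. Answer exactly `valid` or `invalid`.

Key decimal bytes [79, 175, 188, 190, 4, 191, 190] = 4f af bc be 04 bf be is exactly B = 7 bytes: K' = 4f af bc be 04 bf be.
K' ⊕ ipad = 79 99 8a 88 32 89 88; K' ⊕ opad = 13 f3 e0 e2 58 e3 e2.
Inner hash: even-index sum = 445 mod 256 = 189; odd-index sum = 550 mod 256 = 38 → bd 26.
Outer hash (recomputed tag): even-index sum = 595 mod 256 = 83; odd-index sum = 885 mod 256 = 117 → 53 75.
Recomputed tag = 5375; claimed = 5394 → mismatch.

invalid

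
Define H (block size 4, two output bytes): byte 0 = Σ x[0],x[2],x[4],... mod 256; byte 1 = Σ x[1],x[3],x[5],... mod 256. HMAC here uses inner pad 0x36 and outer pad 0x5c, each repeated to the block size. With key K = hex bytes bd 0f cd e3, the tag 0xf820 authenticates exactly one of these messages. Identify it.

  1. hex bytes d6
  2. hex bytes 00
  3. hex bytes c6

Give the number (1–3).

Key hex bytes bd 0f cd e3 is exactly B = 4 bytes: K' = bd 0f cd e3.
K' ⊕ ipad = 8b 39 fb d5; K' ⊕ opad = e1 53 91 bf.
m1: inner = H(8b 39 fb d5 d6) = 5c 0e; tag = H(e1 53 91 bf 5c 0e) = ce20
m2: inner = H(8b 39 fb d5 00) = 86 0e; tag = H(e1 53 91 bf 86 0e) = f820 ← matches
m3: inner = H(8b 39 fb d5 c6) = 4c 0e; tag = H(e1 53 91 bf 4c 0e) = be20

2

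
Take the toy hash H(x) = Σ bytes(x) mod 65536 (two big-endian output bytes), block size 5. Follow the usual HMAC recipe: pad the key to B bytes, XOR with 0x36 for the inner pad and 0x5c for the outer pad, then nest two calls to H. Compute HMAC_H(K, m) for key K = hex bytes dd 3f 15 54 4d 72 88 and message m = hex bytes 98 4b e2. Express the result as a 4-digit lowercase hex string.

Key hex bytes dd 3f 15 54 4d 72 88 is 7 bytes > B = 5, so hash it first: H(key) = 02 cc, then zero-pad to 5 bytes: K' = 02 cc 00 00 00.
K' ⊕ ipad = 34 fa 36 36 36.  K' ⊕ opad = 5e 90 5c 5c 5c.
Inner input = (K'⊕ipad) ∥ m = 34 fa 36 36 36 ∥ 98 4b e2.
Inner hash: sum = 52+250+54+54+54+152+75+226 = 917 → 03 95.
Outer input = (K'⊕opad) ∥ inner = 5e 90 5c 5c 5c ∥ 03 95.
Outer hash (tag): sum = 94+144+92+92+92+3+149 = 666 → 02 9a.

029a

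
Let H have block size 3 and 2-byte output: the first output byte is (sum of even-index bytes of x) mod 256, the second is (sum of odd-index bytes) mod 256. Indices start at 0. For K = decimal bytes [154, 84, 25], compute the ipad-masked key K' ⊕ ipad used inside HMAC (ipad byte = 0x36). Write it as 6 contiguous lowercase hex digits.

ac622f

Key decimal bytes [154, 84, 25] = 9a 54 19 is exactly B = 3 bytes: K' = 9a 54 19.
XOR each byte with 0x36: 9a⊕36=ac, 54⊕36=62, 19⊕36=2f.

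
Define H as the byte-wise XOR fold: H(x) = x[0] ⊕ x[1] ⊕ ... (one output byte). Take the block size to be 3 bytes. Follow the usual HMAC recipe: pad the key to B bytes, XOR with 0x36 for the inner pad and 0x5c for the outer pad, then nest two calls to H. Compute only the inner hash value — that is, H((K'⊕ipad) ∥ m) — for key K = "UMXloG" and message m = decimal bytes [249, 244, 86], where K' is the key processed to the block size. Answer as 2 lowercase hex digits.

69

Key "UMXloG" = 55 4d 58 6c 6f 47 is 6 bytes > B = 3, so hash it first: H(key) = 04, then zero-pad to 3 bytes: K' = 04 00 00.
K' ⊕ ipad = 32 36 36.
Inner input = 32 36 36 ∥ f9 f4 56.
Inner hash: XOR 32⊕36⊕36⊕f9⊕f4⊕56 = 69.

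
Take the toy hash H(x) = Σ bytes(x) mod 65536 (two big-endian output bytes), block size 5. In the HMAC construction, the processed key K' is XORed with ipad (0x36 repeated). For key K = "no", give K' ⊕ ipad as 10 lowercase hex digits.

Key "no" = 6e 6f is 2 bytes ≤ B = 5; zero-pad to 5 bytes: K' = 6e 6f 00 00 00.
XOR each byte with 0x36: 6e⊕36=58, 6f⊕36=59, 00⊕36=36, 00⊕36=36, 00⊕36=36.

5859363636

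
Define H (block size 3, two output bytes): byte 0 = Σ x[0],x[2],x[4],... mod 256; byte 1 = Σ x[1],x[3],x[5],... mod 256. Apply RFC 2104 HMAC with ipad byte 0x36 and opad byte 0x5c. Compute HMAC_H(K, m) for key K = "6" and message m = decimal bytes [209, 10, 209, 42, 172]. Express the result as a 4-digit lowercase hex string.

Key "6" = 36 is 1 byte ≤ B = 3; zero-pad to 3 bytes: K' = 36 00 00.
K' ⊕ ipad = 00 36 36.  K' ⊕ opad = 6a 5c 5c.
Inner input = (K'⊕ipad) ∥ m = 00 36 36 ∥ d1 0a d1 2a ac.
Inner hash: even-index sum = 106 mod 256 = 106; odd-index sum = 644 mod 256 = 132 → 6a 84.
Outer input = (K'⊕opad) ∥ inner = 6a 5c 5c ∥ 6a 84.
Outer hash (tag): even-index sum = 330 mod 256 = 74; odd-index sum = 198 mod 256 = 198 → 4a c6.

4ac6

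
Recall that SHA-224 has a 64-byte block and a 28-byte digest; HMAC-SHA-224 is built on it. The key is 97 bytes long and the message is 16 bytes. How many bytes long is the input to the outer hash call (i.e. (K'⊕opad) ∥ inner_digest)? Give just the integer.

92

Key is 97 > 64 bytes, so it is hashed to 28 bytes then zero-padded to 64: |K'| = 64.
Outer input = (K'⊕opad) ∥ H(inner) → 64 + 28 = 92 bytes.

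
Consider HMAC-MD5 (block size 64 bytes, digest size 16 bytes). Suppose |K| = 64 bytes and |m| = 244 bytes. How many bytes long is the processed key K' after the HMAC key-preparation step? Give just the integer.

Key is 64 ≤ 64 bytes, zero-padded: |K'| = 64.

64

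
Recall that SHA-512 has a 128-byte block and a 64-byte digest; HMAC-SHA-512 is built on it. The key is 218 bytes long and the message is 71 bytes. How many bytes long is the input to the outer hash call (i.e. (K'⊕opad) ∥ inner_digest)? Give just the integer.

192

Key is 218 > 128 bytes, so it is hashed to 64 bytes then zero-padded to 128: |K'| = 128.
Outer input = (K'⊕opad) ∥ H(inner) → 128 + 64 = 192 bytes.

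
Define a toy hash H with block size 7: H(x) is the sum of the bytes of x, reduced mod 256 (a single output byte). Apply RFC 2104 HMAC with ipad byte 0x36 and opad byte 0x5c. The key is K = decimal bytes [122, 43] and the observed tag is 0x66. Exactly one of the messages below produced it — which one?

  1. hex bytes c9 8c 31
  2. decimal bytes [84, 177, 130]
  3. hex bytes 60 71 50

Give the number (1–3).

1

Key decimal bytes [122, 43] = 7a 2b is 2 bytes ≤ B = 7; zero-pad to 7 bytes: K' = 7a 2b 00 00 00 00 00.
K' ⊕ ipad = 4c 1d 36 36 36 36 36; K' ⊕ opad = 26 77 5c 5c 5c 5c 5c.
m1: inner = H(4c 1d 36 36 36 36 36 c9 8c 31) = fd; tag = H(26 77 5c 5c 5c 5c 5c fd) = 66 ← matches
m2: inner = H(4c 1d 36 36 36 36 36 54 b1 82) = fe; tag = H(26 77 5c 5c 5c 5c 5c fe) = 67
m3: inner = H(4c 1d 36 36 36 36 36 60 71 50) = 98; tag = H(26 77 5c 5c 5c 5c 5c 98) = 01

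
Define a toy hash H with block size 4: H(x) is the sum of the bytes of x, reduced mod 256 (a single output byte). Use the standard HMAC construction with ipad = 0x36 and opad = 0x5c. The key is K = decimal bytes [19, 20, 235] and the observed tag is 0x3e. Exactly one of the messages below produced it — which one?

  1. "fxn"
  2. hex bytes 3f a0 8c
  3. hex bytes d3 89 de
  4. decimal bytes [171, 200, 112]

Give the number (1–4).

3

Key decimal bytes [19, 20, 235] = 13 14 eb is 3 bytes ≤ B = 4; zero-pad to 4 bytes: K' = 13 14 eb 00.
K' ⊕ ipad = 25 22 dd 36; K' ⊕ opad = 4f 48 b7 5c.
m1: inner = H(25 22 dd 36 66 78 6e) = a6; tag = H(4f 48 b7 5c a6) = 50
m2: inner = H(25 22 dd 36 3f a0 8c) = c5; tag = H(4f 48 b7 5c c5) = 6f
m3: inner = H(25 22 dd 36 d3 89 de) = 94; tag = H(4f 48 b7 5c 94) = 3e ← matches
m4: inner = H(25 22 dd 36 ab c8 70) = 3d; tag = H(4f 48 b7 5c 3d) = e7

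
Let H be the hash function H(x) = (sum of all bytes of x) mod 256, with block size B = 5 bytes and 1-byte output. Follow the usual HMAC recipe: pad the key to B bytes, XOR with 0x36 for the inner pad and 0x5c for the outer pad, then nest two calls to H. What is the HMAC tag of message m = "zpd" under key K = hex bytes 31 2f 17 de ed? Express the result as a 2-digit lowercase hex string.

Key hex bytes 31 2f 17 de ed is exactly B = 5 bytes: K' = 31 2f 17 de ed.
K' ⊕ ipad = 07 19 21 e8 db.  K' ⊕ opad = 6d 73 4b 82 b1.
Inner input = (K'⊕ipad) ∥ m = 07 19 21 e8 db ∥ 7a 70 64.
Inner hash: sum = 7+25+33+232+219+122+112+100 = 850; mod 256 = 82 → 52.
Outer input = (K'⊕opad) ∥ inner = 6d 73 4b 82 b1 ∥ 52.
Outer hash (tag): sum = 109+115+75+130+177+82 = 688; mod 256 = 176 → b0.

b0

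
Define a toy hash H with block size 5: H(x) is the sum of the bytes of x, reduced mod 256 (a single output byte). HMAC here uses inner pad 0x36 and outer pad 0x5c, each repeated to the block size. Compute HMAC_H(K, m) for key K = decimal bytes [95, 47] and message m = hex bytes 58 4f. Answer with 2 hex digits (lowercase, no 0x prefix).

55

Key decimal bytes [95, 47] = 5f 2f is 2 bytes ≤ B = 5; zero-pad to 5 bytes: K' = 5f 2f 00 00 00.
K' ⊕ ipad = 69 19 36 36 36.  K' ⊕ opad = 03 73 5c 5c 5c.
Inner input = (K'⊕ipad) ∥ m = 69 19 36 36 36 ∥ 58 4f.
Inner hash: sum = 105+25+54+54+54+88+79 = 459; mod 256 = 203 → cb.
Outer input = (K'⊕opad) ∥ inner = 03 73 5c 5c 5c ∥ cb.
Outer hash (tag): sum = 3+115+92+92+92+203 = 597; mod 256 = 85 → 55.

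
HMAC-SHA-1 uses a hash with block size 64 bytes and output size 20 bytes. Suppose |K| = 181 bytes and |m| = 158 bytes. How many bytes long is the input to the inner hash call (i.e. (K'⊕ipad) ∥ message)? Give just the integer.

222

Key is 181 > 64 bytes, so it is hashed to 20 bytes then zero-padded to 64: |K'| = 64.
Inner input = (K'⊕ipad) ∥ m → 64 + 158 = 222 bytes.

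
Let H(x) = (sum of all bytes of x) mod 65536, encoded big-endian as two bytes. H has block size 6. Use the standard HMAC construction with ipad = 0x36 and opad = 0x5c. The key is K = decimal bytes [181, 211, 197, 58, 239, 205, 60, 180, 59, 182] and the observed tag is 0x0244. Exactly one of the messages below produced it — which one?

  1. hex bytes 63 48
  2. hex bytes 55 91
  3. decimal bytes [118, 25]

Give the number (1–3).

2

Key decimal bytes [181, 211, 197, 58, 239, 205, 60, 180, 59, 182] = b5 d3 c5 3a ef cd 3c b4 3b b6 is 10 bytes > B = 6, so hash it first: H(key) = 06 24, then zero-pad to 6 bytes: K' = 06 24 00 00 00 00.
K' ⊕ ipad = 30 12 36 36 36 36; K' ⊕ opad = 5a 78 5c 5c 5c 5c.
m1: inner = H(30 12 36 36 36 36 63 48) = 01 c5; tag = H(5a 78 5c 5c 5c 5c 01 c5) = 0308
m2: inner = H(30 12 36 36 36 36 55 91) = 02 00; tag = H(5a 78 5c 5c 5c 5c 02 00) = 0244 ← matches
m3: inner = H(30 12 36 36 36 36 76 19) = 01 a9; tag = H(5a 78 5c 5c 5c 5c 01 a9) = 02ec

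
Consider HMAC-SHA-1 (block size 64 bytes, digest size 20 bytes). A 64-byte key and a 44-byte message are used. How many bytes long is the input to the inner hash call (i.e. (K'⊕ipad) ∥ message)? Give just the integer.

Key is 64 ≤ 64 bytes, zero-padded: |K'| = 64.
Inner input = (K'⊕ipad) ∥ m → 64 + 44 = 108 bytes.

108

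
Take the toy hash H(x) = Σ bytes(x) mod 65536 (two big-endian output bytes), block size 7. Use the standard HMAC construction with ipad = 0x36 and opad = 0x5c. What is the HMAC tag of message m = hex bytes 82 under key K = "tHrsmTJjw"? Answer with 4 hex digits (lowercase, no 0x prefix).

037e

Key "tHrsmTJjw" = 74 48 72 73 6d 54 4a 6a 77 is 9 bytes > B = 7, so hash it first: H(key) = 03 8d, then zero-pad to 7 bytes: K' = 03 8d 00 00 00 00 00.
K' ⊕ ipad = 35 bb 36 36 36 36 36.  K' ⊕ opad = 5f d1 5c 5c 5c 5c 5c.
Inner input = (K'⊕ipad) ∥ m = 35 bb 36 36 36 36 36 ∥ 82.
Inner hash: sum = 53+187+54+54+54+54+54+130 = 640 → 02 80.
Outer input = (K'⊕opad) ∥ inner = 5f d1 5c 5c 5c 5c 5c ∥ 02 80.
Outer hash (tag): sum = 95+209+92+92+92+92+92+2+128 = 894 → 03 7e.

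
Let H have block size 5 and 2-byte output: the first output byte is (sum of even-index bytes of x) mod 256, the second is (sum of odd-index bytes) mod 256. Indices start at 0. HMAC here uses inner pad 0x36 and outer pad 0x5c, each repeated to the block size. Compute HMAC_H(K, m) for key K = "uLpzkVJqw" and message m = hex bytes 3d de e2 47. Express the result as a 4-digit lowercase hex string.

Key "uLpzkVJqw" = 75 4c 70 7a 6b 56 4a 71 77 is 9 bytes > B = 5, so hash it first: H(key) = 11 8d, then zero-pad to 5 bytes: K' = 11 8d 00 00 00.
K' ⊕ ipad = 27 bb 36 36 36.  K' ⊕ opad = 4d d1 5c 5c 5c.
Inner input = (K'⊕ipad) ∥ m = 27 bb 36 36 36 ∥ 3d de e2 47.
Inner hash: even-index sum = 440 mod 256 = 184; odd-index sum = 528 mod 256 = 16 → b8 10.
Outer input = (K'⊕opad) ∥ inner = 4d d1 5c 5c 5c ∥ b8 10.
Outer hash (tag): even-index sum = 277 mod 256 = 21; odd-index sum = 485 mod 256 = 229 → 15 e5.

15e5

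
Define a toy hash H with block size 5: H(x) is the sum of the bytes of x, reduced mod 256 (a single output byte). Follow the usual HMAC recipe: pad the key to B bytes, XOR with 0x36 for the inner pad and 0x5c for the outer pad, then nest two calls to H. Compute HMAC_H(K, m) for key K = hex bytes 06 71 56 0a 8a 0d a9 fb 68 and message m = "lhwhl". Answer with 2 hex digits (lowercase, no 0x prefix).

d9

Key hex bytes 06 71 56 0a 8a 0d a9 fb 68 is 9 bytes > B = 5, so hash it first: H(key) = 7a, then zero-pad to 5 bytes: K' = 7a 00 00 00 00.
K' ⊕ ipad = 4c 36 36 36 36.  K' ⊕ opad = 26 5c 5c 5c 5c.
Inner input = (K'⊕ipad) ∥ m = 4c 36 36 36 36 ∥ 6c 68 77 68 6c.
Inner hash: sum = 76+54+54+54+54+108+104+119+104+108 = 835; mod 256 = 67 → 43.
Outer input = (K'⊕opad) ∥ inner = 26 5c 5c 5c 5c ∥ 43.
Outer hash (tag): sum = 38+92+92+92+92+67 = 473; mod 256 = 217 → d9.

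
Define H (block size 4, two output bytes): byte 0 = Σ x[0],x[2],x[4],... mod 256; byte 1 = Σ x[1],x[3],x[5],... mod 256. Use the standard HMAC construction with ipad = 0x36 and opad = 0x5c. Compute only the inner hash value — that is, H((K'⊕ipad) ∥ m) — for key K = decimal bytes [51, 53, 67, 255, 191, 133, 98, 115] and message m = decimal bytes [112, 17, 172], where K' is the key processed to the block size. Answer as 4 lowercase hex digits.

f361

Key decimal bytes [51, 53, 67, 255, 191, 133, 98, 115] = 33 35 43 ff bf 85 62 73 is 8 bytes > B = 4, so hash it first: H(key) = 97 2c, then zero-pad to 4 bytes: K' = 97 2c 00 00.
K' ⊕ ipad = a1 1a 36 36.
Inner input = a1 1a 36 36 ∥ 70 11 ac.
Inner hash: even-index sum = 499 mod 256 = 243; odd-index sum = 97 mod 256 = 97 → f3 61.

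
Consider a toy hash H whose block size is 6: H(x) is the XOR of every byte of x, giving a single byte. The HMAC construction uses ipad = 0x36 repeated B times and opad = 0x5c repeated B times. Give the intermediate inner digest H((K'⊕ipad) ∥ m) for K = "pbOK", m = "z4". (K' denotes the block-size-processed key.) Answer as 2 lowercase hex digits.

58

Key "pbOK" = 70 62 4f 4b is 4 bytes ≤ B = 6; zero-pad to 6 bytes: K' = 70 62 4f 4b 00 00.
K' ⊕ ipad = 46 54 79 7d 36 36.
Inner input = 46 54 79 7d 36 36 ∥ 7a 34.
Inner hash: XOR 46⊕54⊕79⊕7d⊕36⊕36⊕7a⊕34 = 58.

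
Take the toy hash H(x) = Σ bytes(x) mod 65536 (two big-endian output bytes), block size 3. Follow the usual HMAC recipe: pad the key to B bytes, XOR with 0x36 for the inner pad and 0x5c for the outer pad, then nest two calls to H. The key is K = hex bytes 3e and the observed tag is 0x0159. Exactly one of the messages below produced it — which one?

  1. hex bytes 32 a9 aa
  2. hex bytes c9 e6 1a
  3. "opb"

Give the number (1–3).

2

Key hex bytes 3e is 1 byte ≤ B = 3; zero-pad to 3 bytes: K' = 3e 00 00.
K' ⊕ ipad = 08 36 36; K' ⊕ opad = 62 5c 5c.
m1: inner = H(08 36 36 32 a9 aa) = 01 f9; tag = H(62 5c 5c 01 f9) = 0214
m2: inner = H(08 36 36 c9 e6 1a) = 02 3d; tag = H(62 5c 5c 02 3d) = 0159 ← matches
m3: inner = H(08 36 36 6f 70 62) = 01 b5; tag = H(62 5c 5c 01 b5) = 01d0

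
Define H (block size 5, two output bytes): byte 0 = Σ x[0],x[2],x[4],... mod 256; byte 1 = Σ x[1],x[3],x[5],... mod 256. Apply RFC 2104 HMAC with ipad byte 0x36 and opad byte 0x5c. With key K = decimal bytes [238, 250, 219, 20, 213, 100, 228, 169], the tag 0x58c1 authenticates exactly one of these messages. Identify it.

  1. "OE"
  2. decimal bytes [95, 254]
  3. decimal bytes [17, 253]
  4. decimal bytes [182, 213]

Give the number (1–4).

2

Key decimal bytes [238, 250, 219, 20, 213, 100, 228, 169] = ee fa db 14 d5 64 e4 a9 is 8 bytes > B = 5, so hash it first: H(key) = 82 1b, then zero-pad to 5 bytes: K' = 82 1b 00 00 00.
K' ⊕ ipad = b4 2d 36 36 36; K' ⊕ opad = de 47 5c 5c 5c.
m1: inner = H(b4 2d 36 36 36 4f 45) = 65 b2; tag = H(de 47 5c 5c 5c 65 b2) = 4808
m2: inner = H(b4 2d 36 36 36 5f fe) = 1e c2; tag = H(de 47 5c 5c 5c 1e c2) = 58c1 ← matches
m3: inner = H(b4 2d 36 36 36 11 fd) = 1d 74; tag = H(de 47 5c 5c 5c 1d 74) = 0ac0
m4: inner = H(b4 2d 36 36 36 b6 d5) = f5 19; tag = H(de 47 5c 5c 5c f5 19) = af98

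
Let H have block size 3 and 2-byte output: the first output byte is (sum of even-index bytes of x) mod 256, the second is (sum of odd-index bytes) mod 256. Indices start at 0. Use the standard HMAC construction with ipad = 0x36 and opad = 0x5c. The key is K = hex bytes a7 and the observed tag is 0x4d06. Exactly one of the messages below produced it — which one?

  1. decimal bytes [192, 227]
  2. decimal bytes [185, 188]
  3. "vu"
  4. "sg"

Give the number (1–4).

1

Key hex bytes a7 is 1 byte ≤ B = 3; zero-pad to 3 bytes: K' = a7 00 00.
K' ⊕ ipad = 91 36 36; K' ⊕ opad = fb 5c 5c.
m1: inner = H(91 36 36 c0 e3) = aa f6; tag = H(fb 5c 5c aa f6) = 4d06 ← matches
m2: inner = H(91 36 36 b9 bc) = 83 ef; tag = H(fb 5c 5c 83 ef) = 46df
m3: inner = H(91 36 36 76 75) = 3c ac; tag = H(fb 5c 5c 3c ac) = 0398
m4: inner = H(91 36 36 73 67) = 2e a9; tag = H(fb 5c 5c 2e a9) = 008a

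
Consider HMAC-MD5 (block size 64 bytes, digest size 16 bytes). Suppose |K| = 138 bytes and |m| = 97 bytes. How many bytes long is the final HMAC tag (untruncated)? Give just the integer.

16

The tag is one MD5 digest: 16 bytes.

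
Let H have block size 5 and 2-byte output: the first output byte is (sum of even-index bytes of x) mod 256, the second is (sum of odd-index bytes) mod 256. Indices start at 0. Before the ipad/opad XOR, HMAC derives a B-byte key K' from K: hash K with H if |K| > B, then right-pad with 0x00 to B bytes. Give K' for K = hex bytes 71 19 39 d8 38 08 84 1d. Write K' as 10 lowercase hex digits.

|K| = 8 > B = 5, so first hash the key.
H(K): even-index sum = 358 mod 256 = 102; odd-index sum = 278 mod 256 = 22 → 66 16.
Zero-pad H(K) = 66 16 to 5 bytes: K' = 66 16 00 00 00.

6616000000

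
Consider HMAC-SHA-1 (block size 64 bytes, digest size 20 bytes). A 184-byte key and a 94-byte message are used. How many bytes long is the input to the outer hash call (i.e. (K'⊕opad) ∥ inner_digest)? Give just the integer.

84

Key is 184 > 64 bytes, so it is hashed to 20 bytes then zero-padded to 64: |K'| = 64.
Outer input = (K'⊕opad) ∥ H(inner) → 64 + 20 = 84 bytes.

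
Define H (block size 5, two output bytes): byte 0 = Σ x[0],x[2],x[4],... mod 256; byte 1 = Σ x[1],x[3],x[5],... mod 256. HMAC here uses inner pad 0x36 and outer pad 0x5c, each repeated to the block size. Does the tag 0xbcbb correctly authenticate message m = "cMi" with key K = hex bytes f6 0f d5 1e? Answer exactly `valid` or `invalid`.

valid

Key hex bytes f6 0f d5 1e is 4 bytes ≤ B = 5; zero-pad to 5 bytes: K' = f6 0f d5 1e 00.
K' ⊕ ipad = c0 39 e3 28 36; K' ⊕ opad = aa 53 89 42 5c.
Inner hash: even-index sum = 550 mod 256 = 38; odd-index sum = 301 mod 256 = 45 → 26 2d.
Outer hash (recomputed tag): even-index sum = 444 mod 256 = 188; odd-index sum = 187 mod 256 = 187 → bc bb.
Recomputed tag = bcbb; claimed = bcbb → match.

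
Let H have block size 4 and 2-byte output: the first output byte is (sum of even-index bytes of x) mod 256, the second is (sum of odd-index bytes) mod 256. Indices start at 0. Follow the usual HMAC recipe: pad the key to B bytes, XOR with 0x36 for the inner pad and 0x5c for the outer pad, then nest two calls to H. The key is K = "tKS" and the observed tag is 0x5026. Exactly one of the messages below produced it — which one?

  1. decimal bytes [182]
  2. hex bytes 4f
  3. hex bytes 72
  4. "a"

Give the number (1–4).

Key "tKS" = 74 4b 53 is 3 bytes ≤ B = 4; zero-pad to 4 bytes: K' = 74 4b 53 00.
K' ⊕ ipad = 42 7d 65 36; K' ⊕ opad = 28 17 0f 5c.
m1: inner = H(42 7d 65 36 b6) = 5d b3; tag = H(28 17 0f 5c 5d b3) = 9426
m2: inner = H(42 7d 65 36 4f) = f6 b3; tag = H(28 17 0f 5c f6 b3) = 2d26
m3: inner = H(42 7d 65 36 72) = 19 b3; tag = H(28 17 0f 5c 19 b3) = 5026 ← matches
m4: inner = H(42 7d 65 36 61) = 08 b3; tag = H(28 17 0f 5c 08 b3) = 3f26

3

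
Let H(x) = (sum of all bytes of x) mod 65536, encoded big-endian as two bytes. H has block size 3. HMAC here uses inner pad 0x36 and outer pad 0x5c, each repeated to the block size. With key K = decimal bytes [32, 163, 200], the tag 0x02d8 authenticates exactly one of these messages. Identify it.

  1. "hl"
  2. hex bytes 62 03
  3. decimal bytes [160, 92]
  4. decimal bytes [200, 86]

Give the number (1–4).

4

Key decimal bytes [32, 163, 200] = 20 a3 c8 is exactly B = 3 bytes: K' = 20 a3 c8.
K' ⊕ ipad = 16 95 fe; K' ⊕ opad = 7c ff 94.
m1: inner = H(16 95 fe 68 6c) = 02 7d; tag = H(7c ff 94 02 7d) = 028e
m2: inner = H(16 95 fe 62 03) = 02 0e; tag = H(7c ff 94 02 0e) = 021f
m3: inner = H(16 95 fe a0 5c) = 02 a5; tag = H(7c ff 94 02 a5) = 02b6
m4: inner = H(16 95 fe c8 56) = 02 c7; tag = H(7c ff 94 02 c7) = 02d8 ← matches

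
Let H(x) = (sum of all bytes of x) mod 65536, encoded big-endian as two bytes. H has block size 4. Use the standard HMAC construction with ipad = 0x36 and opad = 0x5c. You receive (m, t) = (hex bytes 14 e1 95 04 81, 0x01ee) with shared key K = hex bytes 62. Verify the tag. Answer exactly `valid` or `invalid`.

invalid

Key hex bytes 62 is 1 byte ≤ B = 4; zero-pad to 4 bytes: K' = 62 00 00 00.
K' ⊕ ipad = 54 36 36 36; K' ⊕ opad = 3e 5c 5c 5c.
Inner hash: sum = 84+54+54+54+20+225+149+4+129 = 773 → 03 05.
Outer hash (recomputed tag): sum = 62+92+92+92+3+5 = 346 → 01 5a.
Recomputed tag = 015a; claimed = 01ee → mismatch.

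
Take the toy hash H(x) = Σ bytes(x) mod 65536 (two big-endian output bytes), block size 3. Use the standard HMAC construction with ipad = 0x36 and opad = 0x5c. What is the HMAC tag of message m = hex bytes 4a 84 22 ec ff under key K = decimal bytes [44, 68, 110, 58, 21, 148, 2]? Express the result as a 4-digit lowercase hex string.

Key decimal bytes [44, 68, 110, 58, 21, 148, 2] = 2c 44 6e 3a 15 94 02 is 7 bytes > B = 3, so hash it first: H(key) = 01 c3, then zero-pad to 3 bytes: K' = 01 c3 00.
K' ⊕ ipad = 37 f5 36.  K' ⊕ opad = 5d 9f 5c.
Inner input = (K'⊕ipad) ∥ m = 37 f5 36 ∥ 4a 84 22 ec ff.
Inner hash: sum = 55+245+54+74+132+34+236+255 = 1085 → 04 3d.
Outer input = (K'⊕opad) ∥ inner = 5d 9f 5c ∥ 04 3d.
Outer hash (tag): sum = 93+159+92+4+61 = 409 → 01 99.

0199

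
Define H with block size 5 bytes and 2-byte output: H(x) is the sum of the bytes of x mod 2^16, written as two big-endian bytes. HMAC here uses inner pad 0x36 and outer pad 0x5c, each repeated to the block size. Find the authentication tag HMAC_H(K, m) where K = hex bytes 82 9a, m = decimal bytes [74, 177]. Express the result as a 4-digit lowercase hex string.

Key hex bytes 82 9a is 2 bytes ≤ B = 5; zero-pad to 5 bytes: K' = 82 9a 00 00 00.
K' ⊕ ipad = b4 ac 36 36 36.  K' ⊕ opad = de c6 5c 5c 5c.
Inner input = (K'⊕ipad) ∥ m = b4 ac 36 36 36 ∥ 4a b1.
Inner hash: sum = 180+172+54+54+54+74+177 = 765 → 02 fd.
Outer input = (K'⊕opad) ∥ inner = de c6 5c 5c 5c ∥ 02 fd.
Outer hash (tag): sum = 222+198+92+92+92+2+253 = 951 → 03 b7.

03b7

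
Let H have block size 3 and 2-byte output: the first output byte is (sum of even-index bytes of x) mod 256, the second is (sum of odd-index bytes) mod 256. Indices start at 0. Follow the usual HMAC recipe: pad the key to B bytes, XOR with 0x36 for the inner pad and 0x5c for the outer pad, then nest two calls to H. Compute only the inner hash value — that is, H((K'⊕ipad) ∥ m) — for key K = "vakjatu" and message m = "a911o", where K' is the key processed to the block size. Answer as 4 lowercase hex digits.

Key "vakjatu" = 76 61 6b 6a 61 74 75 is 7 bytes > B = 3, so hash it first: H(key) = b7 3f, then zero-pad to 3 bytes: K' = b7 3f 00.
K' ⊕ ipad = 81 09 36.
Inner input = 81 09 36 ∥ 61 39 31 31 6f.
Inner hash: even-index sum = 289 mod 256 = 33; odd-index sum = 266 mod 256 = 10 → 21 0a.

210a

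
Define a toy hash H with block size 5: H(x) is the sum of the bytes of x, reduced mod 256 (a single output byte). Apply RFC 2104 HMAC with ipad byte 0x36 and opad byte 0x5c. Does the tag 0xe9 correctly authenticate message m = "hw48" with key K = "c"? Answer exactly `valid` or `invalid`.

Key "c" = 63 is 1 byte ≤ B = 5; zero-pad to 5 bytes: K' = 63 00 00 00 00.
K' ⊕ ipad = 55 36 36 36 36; K' ⊕ opad = 3f 5c 5c 5c 5c.
Inner hash: sum = 85+54+54+54+54+104+119+52+56 = 632; mod 256 = 120 → 78.
Outer hash (recomputed tag): sum = 63+92+92+92+92+120 = 551; mod 256 = 39 → 27.
Recomputed tag = 27; claimed = e9 → mismatch.

invalid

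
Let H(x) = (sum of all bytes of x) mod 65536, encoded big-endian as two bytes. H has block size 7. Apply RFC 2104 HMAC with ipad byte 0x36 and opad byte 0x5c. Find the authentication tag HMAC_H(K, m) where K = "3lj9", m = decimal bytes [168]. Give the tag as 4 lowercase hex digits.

Key "3lj9" = 33 6c 6a 39 is 4 bytes ≤ B = 7; zero-pad to 7 bytes: K' = 33 6c 6a 39 00 00 00.
K' ⊕ ipad = 05 5a 5c 0f 36 36 36.  K' ⊕ opad = 6f 30 36 65 5c 5c 5c.
Inner input = (K'⊕ipad) ∥ m = 05 5a 5c 0f 36 36 36 ∥ a8.
Inner hash: sum = 5+90+92+15+54+54+54+168 = 532 → 02 14.
Outer input = (K'⊕opad) ∥ inner = 6f 30 36 65 5c 5c 5c ∥ 02 14.
Outer hash (tag): sum = 111+48+54+101+92+92+92+2+20 = 612 → 02 64.

0264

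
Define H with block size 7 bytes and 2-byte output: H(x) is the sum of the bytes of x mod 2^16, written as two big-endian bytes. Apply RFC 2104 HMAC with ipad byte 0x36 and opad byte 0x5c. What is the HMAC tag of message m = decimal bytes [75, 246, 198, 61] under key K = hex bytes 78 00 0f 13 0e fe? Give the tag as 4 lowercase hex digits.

Key hex bytes 78 00 0f 13 0e fe is 6 bytes ≤ B = 7; zero-pad to 7 bytes: K' = 78 00 0f 13 0e fe 00.
K' ⊕ ipad = 4e 36 39 25 38 c8 36.  K' ⊕ opad = 24 5c 53 4f 52 a2 5c.
Inner input = (K'⊕ipad) ∥ m = 4e 36 39 25 38 c8 36 ∥ 4b f6 c6 3d.
Inner hash: sum = 78+54+57+37+56+200+54+75+246+198+61 = 1116 → 04 5c.
Outer input = (K'⊕opad) ∥ inner = 24 5c 53 4f 52 a2 5c ∥ 04 5c.
Outer hash (tag): sum = 36+92+83+79+82+162+92+4+92 = 722 → 02 d2.

02d2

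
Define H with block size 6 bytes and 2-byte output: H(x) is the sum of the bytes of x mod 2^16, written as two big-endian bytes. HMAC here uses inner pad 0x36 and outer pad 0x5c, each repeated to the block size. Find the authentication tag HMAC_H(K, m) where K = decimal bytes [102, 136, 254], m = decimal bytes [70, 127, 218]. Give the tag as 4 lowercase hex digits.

02df

Key decimal bytes [102, 136, 254] = 66 88 fe is 3 bytes ≤ B = 6; zero-pad to 6 bytes: K' = 66 88 fe 00 00 00.
K' ⊕ ipad = 50 be c8 36 36 36.  K' ⊕ opad = 3a d4 a2 5c 5c 5c.
Inner input = (K'⊕ipad) ∥ m = 50 be c8 36 36 36 ∥ 46 7f da.
Inner hash: sum = 80+190+200+54+54+54+70+127+218 = 1047 → 04 17.
Outer input = (K'⊕opad) ∥ inner = 3a d4 a2 5c 5c 5c ∥ 04 17.
Outer hash (tag): sum = 58+212+162+92+92+92+4+23 = 735 → 02 df.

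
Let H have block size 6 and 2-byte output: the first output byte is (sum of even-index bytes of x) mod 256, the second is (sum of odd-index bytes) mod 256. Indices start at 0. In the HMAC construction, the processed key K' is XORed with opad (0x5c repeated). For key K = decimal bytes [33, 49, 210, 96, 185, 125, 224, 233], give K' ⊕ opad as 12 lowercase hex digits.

d0ab5c5c5c5c

Key decimal bytes [33, 49, 210, 96, 185, 125, 224, 233] = 21 31 d2 60 b9 7d e0 e9 is 8 bytes > B = 6, so hash it first: H(key) = 8c f7, then zero-pad to 6 bytes: K' = 8c f7 00 00 00 00.
XOR each byte with 0x5c: 8c⊕5c=d0, f7⊕5c=ab, 00⊕5c=5c, 00⊕5c=5c, 00⊕5c=5c, 00⊕5c=5c.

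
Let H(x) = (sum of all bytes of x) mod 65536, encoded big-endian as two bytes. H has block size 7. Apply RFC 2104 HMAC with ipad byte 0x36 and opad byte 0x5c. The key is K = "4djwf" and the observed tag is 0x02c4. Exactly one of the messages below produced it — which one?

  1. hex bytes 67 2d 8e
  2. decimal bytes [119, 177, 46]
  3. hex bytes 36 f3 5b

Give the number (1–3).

1

Key "4djwf" = 34 64 6a 77 66 is 5 bytes ≤ B = 7; zero-pad to 7 bytes: K' = 34 64 6a 77 66 00 00.
K' ⊕ ipad = 02 52 5c 41 50 36 36; K' ⊕ opad = 68 38 36 2b 3a 5c 5c.
m1: inner = H(02 52 5c 41 50 36 36 67 2d 8e) = 02 cf; tag = H(68 38 36 2b 3a 5c 5c 02 cf) = 02c4 ← matches
m2: inner = H(02 52 5c 41 50 36 36 77 b1 2e) = 03 03; tag = H(68 38 36 2b 3a 5c 5c 03 03) = 01f9
m3: inner = H(02 52 5c 41 50 36 36 36 f3 5b) = 03 31; tag = H(68 38 36 2b 3a 5c 5c 03 31) = 0227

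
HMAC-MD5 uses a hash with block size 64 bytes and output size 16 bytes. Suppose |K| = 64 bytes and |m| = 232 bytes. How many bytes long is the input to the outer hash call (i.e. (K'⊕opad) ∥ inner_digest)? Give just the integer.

80

Key is 64 ≤ 64 bytes, zero-padded: |K'| = 64.
Outer input = (K'⊕opad) ∥ H(inner) → 64 + 16 = 80 bytes.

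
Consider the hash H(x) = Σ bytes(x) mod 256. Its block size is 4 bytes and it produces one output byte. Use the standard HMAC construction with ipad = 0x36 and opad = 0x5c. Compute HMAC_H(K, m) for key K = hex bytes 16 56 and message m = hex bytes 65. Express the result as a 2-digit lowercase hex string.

5d

Key hex bytes 16 56 is 2 bytes ≤ B = 4; zero-pad to 4 bytes: K' = 16 56 00 00.
K' ⊕ ipad = 20 60 36 36.  K' ⊕ opad = 4a 0a 5c 5c.
Inner input = (K'⊕ipad) ∥ m = 20 60 36 36 ∥ 65.
Inner hash: sum = 32+96+54+54+101 = 337; mod 256 = 81 → 51.
Outer input = (K'⊕opad) ∥ inner = 4a 0a 5c 5c ∥ 51.
Outer hash (tag): sum = 74+10+92+92+81 = 349; mod 256 = 93 → 5d.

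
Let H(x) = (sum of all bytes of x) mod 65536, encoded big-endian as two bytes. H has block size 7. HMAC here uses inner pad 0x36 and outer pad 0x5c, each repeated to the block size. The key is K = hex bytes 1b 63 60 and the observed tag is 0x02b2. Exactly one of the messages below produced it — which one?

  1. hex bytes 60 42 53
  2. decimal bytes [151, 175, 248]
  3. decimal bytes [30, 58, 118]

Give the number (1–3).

3

Key hex bytes 1b 63 60 is 3 bytes ≤ B = 7; zero-pad to 7 bytes: K' = 1b 63 60 00 00 00 00.
K' ⊕ ipad = 2d 55 56 36 36 36 36; K' ⊕ opad = 47 3f 3c 5c 5c 5c 5c.
m1: inner = H(2d 55 56 36 36 36 36 60 42 53) = 02 a5; tag = H(47 3f 3c 5c 5c 5c 5c 02 a5) = 02d9
m2: inner = H(2d 55 56 36 36 36 36 97 af f8) = 03 ee; tag = H(47 3f 3c 5c 5c 5c 5c 03 ee) = 0323
m3: inner = H(2d 55 56 36 36 36 36 1e 3a 76) = 02 7e; tag = H(47 3f 3c 5c 5c 5c 5c 02 7e) = 02b2 ← matches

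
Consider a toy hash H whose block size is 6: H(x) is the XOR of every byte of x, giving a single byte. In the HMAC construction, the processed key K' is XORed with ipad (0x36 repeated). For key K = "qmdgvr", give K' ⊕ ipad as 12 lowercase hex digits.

475b52514044

Key "qmdgvr" = 71 6d 64 67 76 72 is exactly B = 6 bytes: K' = 71 6d 64 67 76 72.
XOR each byte with 0x36: 71⊕36=47, 6d⊕36=5b, 64⊕36=52, 67⊕36=51, 76⊕36=40, 72⊕36=44.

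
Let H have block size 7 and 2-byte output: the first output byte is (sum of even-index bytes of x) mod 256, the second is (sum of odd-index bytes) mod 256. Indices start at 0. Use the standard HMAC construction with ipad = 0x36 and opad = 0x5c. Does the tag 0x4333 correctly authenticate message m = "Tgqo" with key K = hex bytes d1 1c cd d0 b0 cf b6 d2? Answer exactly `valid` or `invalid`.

invalid

Key hex bytes d1 1c cd d0 b0 cf b6 d2 is 8 bytes > B = 7, so hash it first: H(key) = 04 8d, then zero-pad to 7 bytes: K' = 04 8d 00 00 00 00 00.
K' ⊕ ipad = 32 bb 36 36 36 36 36; K' ⊕ opad = 58 d1 5c 5c 5c 5c 5c.
Inner hash: even-index sum = 426 mod 256 = 170; odd-index sum = 492 mod 256 = 236 → aa ec.
Outer hash (recomputed tag): even-index sum = 600 mod 256 = 88; odd-index sum = 563 mod 256 = 51 → 58 33.
Recomputed tag = 5833; claimed = 4333 → mismatch.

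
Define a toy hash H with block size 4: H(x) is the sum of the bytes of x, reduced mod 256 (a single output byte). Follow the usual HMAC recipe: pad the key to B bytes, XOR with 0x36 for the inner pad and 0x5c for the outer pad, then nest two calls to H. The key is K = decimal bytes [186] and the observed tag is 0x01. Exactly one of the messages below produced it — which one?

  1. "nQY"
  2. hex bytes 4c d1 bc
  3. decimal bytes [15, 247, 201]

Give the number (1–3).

2

Key decimal bytes [186] = ba is 1 byte ≤ B = 4; zero-pad to 4 bytes: K' = ba 00 00 00.
K' ⊕ ipad = 8c 36 36 36; K' ⊕ opad = e6 5c 5c 5c.
m1: inner = H(8c 36 36 36 6e 51 59) = 46; tag = H(e6 5c 5c 5c 46) = 40
m2: inner = H(8c 36 36 36 4c d1 bc) = 07; tag = H(e6 5c 5c 5c 07) = 01 ← matches
m3: inner = H(8c 36 36 36 0f f7 c9) = fd; tag = H(e6 5c 5c 5c fd) = f7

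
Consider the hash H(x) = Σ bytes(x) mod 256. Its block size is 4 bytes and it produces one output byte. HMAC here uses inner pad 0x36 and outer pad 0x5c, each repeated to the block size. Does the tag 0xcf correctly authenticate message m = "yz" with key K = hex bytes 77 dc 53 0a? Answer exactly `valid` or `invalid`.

Key hex bytes 77 dc 53 0a is exactly B = 4 bytes: K' = 77 dc 53 0a.
K' ⊕ ipad = 41 ea 65 3c; K' ⊕ opad = 2b 80 0f 56.
Inner hash: sum = 65+234+101+60+121+122 = 703; mod 256 = 191 → bf.
Outer hash (recomputed tag): sum = 43+128+15+86+191 = 463; mod 256 = 207 → cf.
Recomputed tag = cf; claimed = cf → match.

valid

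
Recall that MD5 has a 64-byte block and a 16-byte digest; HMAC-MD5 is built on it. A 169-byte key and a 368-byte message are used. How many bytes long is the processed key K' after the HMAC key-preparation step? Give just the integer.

Key is 169 > 64 bytes, so it is hashed to 16 bytes then zero-padded to 64: |K'| = 64.

64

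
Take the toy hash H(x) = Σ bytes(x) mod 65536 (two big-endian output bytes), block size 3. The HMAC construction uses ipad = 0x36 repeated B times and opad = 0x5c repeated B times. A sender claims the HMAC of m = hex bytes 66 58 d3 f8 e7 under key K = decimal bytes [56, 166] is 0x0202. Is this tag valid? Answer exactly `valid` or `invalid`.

valid

Key decimal bytes [56, 166] = 38 a6 is 2 bytes ≤ B = 3; zero-pad to 3 bytes: K' = 38 a6 00.
K' ⊕ ipad = 0e 90 36; K' ⊕ opad = 64 fa 5c.
Inner hash: sum = 14+144+54+102+88+211+248+231 = 1092 → 04 44.
Outer hash (recomputed tag): sum = 100+250+92+4+68 = 514 → 02 02.
Recomputed tag = 0202; claimed = 0202 → match.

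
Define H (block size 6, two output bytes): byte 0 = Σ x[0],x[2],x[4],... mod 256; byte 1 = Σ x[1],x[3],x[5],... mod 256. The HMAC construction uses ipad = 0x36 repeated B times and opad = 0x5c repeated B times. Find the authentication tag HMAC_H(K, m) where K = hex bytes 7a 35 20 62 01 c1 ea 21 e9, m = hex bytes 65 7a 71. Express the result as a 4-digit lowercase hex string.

8412

Key hex bytes 7a 35 20 62 01 c1 ea 21 e9 is 9 bytes > B = 6, so hash it first: H(key) = 6e 79, then zero-pad to 6 bytes: K' = 6e 79 00 00 00 00.
K' ⊕ ipad = 58 4f 36 36 36 36.  K' ⊕ opad = 32 25 5c 5c 5c 5c.
Inner input = (K'⊕ipad) ∥ m = 58 4f 36 36 36 36 ∥ 65 7a 71.
Inner hash: even-index sum = 410 mod 256 = 154; odd-index sum = 309 mod 256 = 53 → 9a 35.
Outer input = (K'⊕opad) ∥ inner = 32 25 5c 5c 5c 5c ∥ 9a 35.
Outer hash (tag): even-index sum = 388 mod 256 = 132; odd-index sum = 274 mod 256 = 18 → 84 12.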